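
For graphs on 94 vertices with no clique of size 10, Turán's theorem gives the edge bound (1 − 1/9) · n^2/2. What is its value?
Turán density bound = (8/9) · 94^2/2 = 35344/9 ≈ 3927.1111

Turán's theorem: ex(n, K_{r+1}) is achieved by the complete r-partite Turán graph T(n, r) with parts as balanced as possible, and is at most (1 − 1/r) · n^2/2. For r = 9, n = 94: the density bound is (8/9) · 8836/2 = 35344/9 ≈ 3927.1111. The integer-valued extremum is e(T(94, 9)) = 3926, which is strictly less than the density bound 35344/9 since 9 ∤ 94 (the parts of T(94, 9) cannot all be equal).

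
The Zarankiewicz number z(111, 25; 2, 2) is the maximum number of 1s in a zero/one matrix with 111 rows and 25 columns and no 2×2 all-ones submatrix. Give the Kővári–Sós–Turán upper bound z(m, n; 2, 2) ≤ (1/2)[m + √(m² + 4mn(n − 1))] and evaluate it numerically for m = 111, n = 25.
z(111, 25; 2, 2) ≤ (1/2)[111 + √(111² + 4·111·25·24)] = (1/2)[111 + √278721] = 319.4702

Kővári–Sós–Turán: let r_1, ..., r_111 be the row sums and z = Σ r_i the total number of 1s. Each pair of columns can share at most one row with both entries 1 (else a 2×2 all-ones block appears), so Σ_i C(r_i, 2) ≤ C(25, 2) = 300. By convexity Σ_i C(r_i, 2) ≥ 111·C(z/111, 2) = z(z − 111)/(2·111), giving z² − 111z − 111·25·24 ≤ 0 and hence z ≤ (1/2)[111 + √(12321 + 4·66600)] = (1/2)[111 + √278721] ≈ (1/2)(111 + 527.9403) = 319.4702.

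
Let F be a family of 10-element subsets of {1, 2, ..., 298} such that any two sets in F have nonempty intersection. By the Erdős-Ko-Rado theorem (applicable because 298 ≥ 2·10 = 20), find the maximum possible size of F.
max |F| = C(297, 9) = 43842345008337645

Erdős-Ko-Rado (1961): when n ≥ 2k, max |F| = C(n−1, k−1). The bound is attained by the star {A : i ∈ A} for any fixed i ∈ [n]. Here C(298−1, 10−1) = C(297, 9) = 43842345008337645.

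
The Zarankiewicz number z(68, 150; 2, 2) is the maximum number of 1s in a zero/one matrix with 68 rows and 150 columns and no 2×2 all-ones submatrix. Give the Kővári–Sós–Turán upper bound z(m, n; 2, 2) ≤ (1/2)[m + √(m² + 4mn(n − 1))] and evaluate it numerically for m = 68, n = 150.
z(68, 150; 2, 2) ≤ (1/2)[68 + √(68² + 4·68·150·149)] = (1/2)[68 + √6083824] = 1267.2704

Kővári–Sós–Turán: let r_1, ..., r_68 be the row sums and z = Σ r_i the total number of 1s. Each pair of columns can share at most one row with both entries 1 (else a 2×2 all-ones block appears), so Σ_i C(r_i, 2) ≤ C(150, 2) = 11175. By convexity Σ_i C(r_i, 2) ≥ 68·C(z/68, 2) = z(z − 68)/(2·68), giving z² − 68z − 68·150·149 ≤ 0 and hence z ≤ (1/2)[68 + √(4624 + 4·1519800)] = (1/2)[68 + √6083824] ≈ (1/2)(68 + 2466.5409) = 1267.2704.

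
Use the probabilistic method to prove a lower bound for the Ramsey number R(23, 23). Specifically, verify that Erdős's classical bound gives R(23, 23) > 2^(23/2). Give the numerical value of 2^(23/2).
2^(23/2) = 2896.3094; so R(23, 23) > 2896.3094

Colour each edge of K_n uniformly at random with red/blue. The expected number of monochromatic K_23 is C(n, 23) · 2 · 2^(−C(23,2)). If C(n, 23) · 2^(1 − C(23,2)) < 1, then with positive probability no monochromatic K_23 exists, so R(23, 23) > n. The standard estimate C(n, 23) ≤ n^23/23! shows this inequality holds whenever n ≤ 2^(23/2) (since 23! · 2^(C(23,2) − 1) > 2^(23^2/2) ≥ n^23). Hence R(23, 23) > 2^(23/2) = 2896.3094.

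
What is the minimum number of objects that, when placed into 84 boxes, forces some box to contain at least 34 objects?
n = (34 − 1)·84 + 1 = 2773

By the generalised pigeonhole principle, to guarantee some box contains ≥ r objects we need more than (r − 1) · k objects total. Threshold: n = (r − 1) · k + 1. With r = 34 and k = 84: n = 33 · 84 + 1 = 2772 + 1 = 2773. For n = 2772 = 33 · 84, we can put exactly 33 objects in every box, avoiding 34 in any single one — so 2773 is tight.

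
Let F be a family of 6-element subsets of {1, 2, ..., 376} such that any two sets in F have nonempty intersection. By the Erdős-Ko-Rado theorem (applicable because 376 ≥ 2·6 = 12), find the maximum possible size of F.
max |F| = C(375, 5) = 60165468825

Erdős-Ko-Rado (1961): when n ≥ 2k, max |F| = C(n−1, k−1). The bound is attained by the star {A : i ∈ A} for any fixed i ∈ [n]. Here C(376−1, 6−1) = C(375, 5) = 60165468825.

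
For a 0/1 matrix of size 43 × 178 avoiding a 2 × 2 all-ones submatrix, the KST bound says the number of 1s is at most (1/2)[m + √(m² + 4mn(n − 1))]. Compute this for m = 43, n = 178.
z(43, 178; 2, 2) ≤ (1/2)[43 + √(43² + 4·43·178·177)] = (1/2)[43 + √5420881] = 1185.6393

Kővári–Sós–Turán: let r_1, ..., r_43 be the row sums and z = Σ r_i the total number of 1s. Each pair of columns can share at most one row with both entries 1 (else a 2×2 all-ones block appears), so Σ_i C(r_i, 2) ≤ C(178, 2) = 15753. By convexity Σ_i C(r_i, 2) ≥ 43·C(z/43, 2) = z(z − 43)/(2·43), giving z² − 43z − 43·178·177 ≤ 0 and hence z ≤ (1/2)[43 + √(1849 + 4·1354758)] = (1/2)[43 + √5420881] ≈ (1/2)(43 + 2328.2785) = 1185.6393.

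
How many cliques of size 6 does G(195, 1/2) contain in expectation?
E[# K_6] = C(195, 6) · (1/2)^C(6, 2) = 70656049360 / 2^15 = 4416003085/2048 ≈ 2156251.506348

For each 6-subset S of vertices (there are C(195, 6) = 70656049360 such S), let X_S = 1 if S induces a K_6 (all C(6, 2) = 15 edges present). Then P(X_S = 1) = (1/2)^15 = 1/32768. By linearity of expectation, E[# K_6] = C(195, 6) · (1/2)^15 = 70656049360 / 32768 = 4416003085/2048 ≈ 2156251.506348.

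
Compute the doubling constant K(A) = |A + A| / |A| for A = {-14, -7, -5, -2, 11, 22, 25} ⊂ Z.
K = |A + A| / |A| = 27/7

Enumerate A + A = {a + b : a, b ∈ A}. With |A| = 7, there are |A|^2 = 49 ordered sum pairs; collecting distinct values, A + A = {-28, -21, -19, -16, -14, -12, -10, -9, -7, -4, -3, 4, 6, 8, 9, 11, 15, 17, 18, 20, 22, 23, 33, 36, 44, 47, 50}, so |A + A| = 27. Thus K = 27/7. For comparison, the minimum possible |A + A| over all 7-element sets is 2·7 − 1 = 13 (so min K = 13/7), attained only by arithmetic progressions.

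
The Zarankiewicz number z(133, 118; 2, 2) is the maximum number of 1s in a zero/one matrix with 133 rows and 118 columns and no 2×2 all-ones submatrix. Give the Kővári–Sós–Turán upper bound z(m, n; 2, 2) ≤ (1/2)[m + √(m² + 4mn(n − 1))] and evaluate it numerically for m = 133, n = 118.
z(133, 118; 2, 2) ≤ (1/2)[133 + √(133² + 4·133·118·117)] = (1/2)[133 + √7362481] = 1423.1946

Kővári–Sós–Turán: let r_1, ..., r_133 be the row sums and z = Σ r_i the total number of 1s. Each pair of columns can share at most one row with both entries 1 (else a 2×2 all-ones block appears), so Σ_i C(r_i, 2) ≤ C(118, 2) = 6903. By convexity Σ_i C(r_i, 2) ≥ 133·C(z/133, 2) = z(z − 133)/(2·133), giving z² − 133z − 133·118·117 ≤ 0 and hence z ≤ (1/2)[133 + √(17689 + 4·1836198)] = (1/2)[133 + √7362481] ≈ (1/2)(133 + 2713.3892) = 1423.1946.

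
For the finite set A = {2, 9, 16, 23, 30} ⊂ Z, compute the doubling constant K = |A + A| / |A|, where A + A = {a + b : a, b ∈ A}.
K = |A + A| / |A| = 9/5

Enumerate A + A = {a + b : a, b ∈ A}. With |A| = 5, there are |A|^2 = 25 ordered sum pairs; collecting distinct values, A + A = {4, 11, 18, 25, 32, 39, 46, 53, 60}, so |A + A| = 9. Thus K = 9/5. Here |A + A| = 2|A| − 1 = 9, the minimum possible — so K = 9/5 is minimal, which holds iff A is an arithmetic progression.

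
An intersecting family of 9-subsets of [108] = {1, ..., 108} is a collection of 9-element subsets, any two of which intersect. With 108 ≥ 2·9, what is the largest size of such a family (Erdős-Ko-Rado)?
max |F| = C(107, 8) = 325949656825

Erdős-Ko-Rado (1961): when n ≥ 2k, max |F| = C(n−1, k−1). The bound is attained by the star {A : i ∈ A} for any fixed i ∈ [n]. Here C(108−1, 9−1) = C(107, 8) = 325949656825.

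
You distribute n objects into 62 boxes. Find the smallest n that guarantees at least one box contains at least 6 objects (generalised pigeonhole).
n = (6 − 1)·62 + 1 = 311

By the generalised pigeonhole principle, to guarantee some box contains ≥ r objects we need more than (r − 1) · k objects total. Threshold: n = (r − 1) · k + 1. With r = 6 and k = 62: n = 5 · 62 + 1 = 310 + 1 = 311. For n = 310 = 5 · 62, we can put exactly 5 objects in every box, avoiding 6 in any single one — so 311 is tight.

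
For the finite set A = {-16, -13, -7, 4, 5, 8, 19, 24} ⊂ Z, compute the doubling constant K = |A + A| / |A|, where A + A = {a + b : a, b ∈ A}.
K = |A + A| / |A| = 33/8

Enumerate A + A = {a + b : a, b ∈ A}. With |A| = 8, there are |A|^2 = 64 ordered sum pairs; collecting distinct values, A + A = {-32, -29, -26, -23, -20, -14, -12, -11, -9, -8, -5, -3, -2, 1, 3, 6, 8, 9, 10, 11, 12, 13, 16, 17, 23, 24, 27, 28, 29, 32, 38, 43, 48}, so |A + A| = 33. Thus K = 33/8. For comparison, the minimum possible |A + A| over all 8-element sets is 2·8 − 1 = 15 (so min K = 15/8), attained only by arithmetic progressions.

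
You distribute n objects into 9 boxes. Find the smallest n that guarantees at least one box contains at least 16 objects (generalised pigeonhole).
n = (16 − 1)·9 + 1 = 136

By the generalised pigeonhole principle, to guarantee some box contains ≥ r objects we need more than (r − 1) · k objects total. Threshold: n = (r − 1) · k + 1. With r = 16 and k = 9: n = 15 · 9 + 1 = 135 + 1 = 136. For n = 135 = 15 · 9, we can put exactly 15 objects in every box, avoiding 16 in any single one — so 136 is tight.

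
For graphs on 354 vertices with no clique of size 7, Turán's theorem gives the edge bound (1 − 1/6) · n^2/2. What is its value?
Turán density bound = (5/6) · 354^2/2 = 52215

Turán's theorem: ex(n, K_{r+1}) is achieved by the complete r-partite Turán graph T(n, r) with parts as balanced as possible, and is at most (1 − 1/r) · n^2/2. For r = 6, n = 354: the density bound is (5/6) · 125316/2 = 52215. Since 6 ∣ 354, the Turán graph T(354, 6) has parts of equal size 59, and its edge count e(T(354, 6)) = 52215 attains the density bound exactly.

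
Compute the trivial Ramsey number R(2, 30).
R(2, 30) = 30

R(2, k) = k for all k ≥ 2: in a 2-colouring of K_k, either some edge is red (a red K_2) or all edges are blue (a blue K_k). And K_{29} coloured all-blue has no blue K_30, so R(2, 30) > 29. Hence R(2, 30) = 30.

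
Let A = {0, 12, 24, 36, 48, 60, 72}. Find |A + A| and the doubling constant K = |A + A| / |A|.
K = |A + A| / |A| = 13/7

Enumerate A + A = {a + b : a, b ∈ A}. With |A| = 7, there are |A|^2 = 49 ordered sum pairs; collecting distinct values, A + A = {0, 12, 24, 36, 48, 60, 72, 84, 96, 108, 120, 132, 144}, so |A + A| = 13. Thus K = 13/7. Here |A + A| = 2|A| − 1 = 13, the minimum possible — so K = 13/7 is minimal, which holds iff A is an arithmetic progression.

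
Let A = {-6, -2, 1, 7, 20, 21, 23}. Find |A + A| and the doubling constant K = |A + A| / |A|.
K = |A + A| / |A| = 26/7

Enumerate A + A = {a + b : a, b ∈ A}. With |A| = 7, there are |A|^2 = 49 ordered sum pairs; collecting distinct values, A + A = {-12, -8, -5, -4, -1, 1, 2, 5, 8, 14, 15, 17, 18, 19, 21, 22, 24, 27, 28, 30, 40, 41, 42, 43, 44, 46}, so |A + A| = 26. Thus K = 26/7. For comparison, the minimum possible |A + A| over all 7-element sets is 2·7 − 1 = 13 (so min K = 13/7), attained only by arithmetic progressions.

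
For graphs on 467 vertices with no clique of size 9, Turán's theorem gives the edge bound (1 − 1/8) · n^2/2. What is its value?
Turán density bound = (7/8) · 467^2/2 = 1526623/16 ≈ 95413.9375

Turán's theorem: ex(n, K_{r+1}) is achieved by the complete r-partite Turán graph T(n, r) with parts as balanced as possible, and is at most (1 − 1/r) · n^2/2. For r = 8, n = 467: the density bound is (7/8) · 218089/2 = 1526623/16 ≈ 95413.9375. The integer-valued extremum is e(T(467, 8)) = 95413, which is strictly less than the density bound 1526623/16 since 8 ∤ 467 (the parts of T(467, 8) cannot all be equal).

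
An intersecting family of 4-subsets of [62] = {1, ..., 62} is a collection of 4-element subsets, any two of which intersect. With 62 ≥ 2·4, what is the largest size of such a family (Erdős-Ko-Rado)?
max |F| = C(61, 3) = 35990

Erdős-Ko-Rado (1961): when n ≥ 2k, max |F| = C(n−1, k−1). The bound is attained by the star {A : i ∈ A} for any fixed i ∈ [n]. Here C(62−1, 4−1) = C(61, 3) = 35990.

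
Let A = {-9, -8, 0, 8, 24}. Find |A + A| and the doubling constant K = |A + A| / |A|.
K = |A + A| / |A| = 13/5

Enumerate A + A = {a + b : a, b ∈ A}. With |A| = 5, there are |A|^2 = 25 ordered sum pairs; collecting distinct values, A + A = {-18, -17, -16, -9, -8, -1, 0, 8, 15, 16, 24, 32, 48}, so |A + A| = 13. Thus K = 13/5. For comparison, the minimum possible |A + A| over all 5-element sets is 2·5 − 1 = 9 (so min K = 9/5), attained only by arithmetic progressions.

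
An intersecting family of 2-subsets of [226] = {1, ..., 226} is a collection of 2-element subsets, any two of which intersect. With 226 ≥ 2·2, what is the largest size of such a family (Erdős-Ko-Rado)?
max |F| = C(225, 1) = 225

The Erdős-Ko-Rado theorem states: for n ≥ 2k, an intersecting family of k-subsets of an n-element set has size at most C(n − 1, k − 1), with equality for 'star' families {A ⊆ [n] : |A| = k, i ∈ A} (fix an element i). For n = 226, k = 2: C(225, 1) = 225.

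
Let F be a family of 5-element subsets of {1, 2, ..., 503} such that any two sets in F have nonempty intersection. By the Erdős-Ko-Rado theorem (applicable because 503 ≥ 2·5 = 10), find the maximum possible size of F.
max |F| = C(502, 4) = 2614572875

Erdős-Ko-Rado (1961): when n ≥ 2k, max |F| = C(n−1, k−1). The bound is attained by the star {A : i ∈ A} for any fixed i ∈ [n]. Here C(503−1, 5−1) = C(502, 4) = 2614572875.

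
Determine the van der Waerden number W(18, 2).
W(18, 2) = 18 + 1 = 19

A 2-term AP is any pair of integers, so a monochromatic 2-AP exists iff some colour is used at least twice. With 18 colours, the colouring i ↦ i on {1, ..., 18} uses each colour once, avoiding any monochromatic pair, so W(18, 2) > 18. For {1, ..., 19}, pigeonhole forces two integers of the same colour, which form a monochromatic 2-AP. Hence W(18, 2) = 19.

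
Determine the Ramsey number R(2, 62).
R(2, 62) = 62

R(2, k) = k for all k ≥ 2: in a 2-colouring of K_k, either some edge is red (a red K_2) or all edges are blue (a blue K_k). And K_{61} coloured all-blue has no blue K_62, so R(2, 62) > 61. Hence R(2, 62) = 62.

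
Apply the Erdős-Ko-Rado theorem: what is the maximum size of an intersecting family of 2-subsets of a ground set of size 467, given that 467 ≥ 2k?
max |F| = C(466, 1) = 466

The Erdős-Ko-Rado theorem states: for n ≥ 2k, an intersecting family of k-subsets of an n-element set has size at most C(n − 1, k − 1), with equality for 'star' families {A ⊆ [n] : |A| = k, i ∈ A} (fix an element i). For n = 467, k = 2: C(466, 1) = 466.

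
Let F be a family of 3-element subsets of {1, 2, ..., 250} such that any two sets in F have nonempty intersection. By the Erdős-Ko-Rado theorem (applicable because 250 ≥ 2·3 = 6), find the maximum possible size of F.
max |F| = C(249, 2) = 30876

The Erdős-Ko-Rado theorem states: for n ≥ 2k, an intersecting family of k-subsets of an n-element set has size at most C(n − 1, k − 1), with equality for 'star' families {A ⊆ [n] : |A| = k, i ∈ A} (fix an element i). For n = 250, k = 3: C(249, 2) = 30876.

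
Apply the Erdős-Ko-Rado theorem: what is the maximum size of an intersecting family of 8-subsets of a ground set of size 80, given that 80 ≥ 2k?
max |F| = C(79, 7) = 2898753715

The Erdős-Ko-Rado theorem states: for n ≥ 2k, an intersecting family of k-subsets of an n-element set has size at most C(n − 1, k − 1), with equality for 'star' families {A ⊆ [n] : |A| = k, i ∈ A} (fix an element i). For n = 80, k = 8: C(79, 7) = 2898753715.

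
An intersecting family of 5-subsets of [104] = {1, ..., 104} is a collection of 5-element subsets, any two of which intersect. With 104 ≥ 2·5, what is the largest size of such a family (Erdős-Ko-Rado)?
max |F| = C(103, 4) = 4421275

Erdős-Ko-Rado (1961): when n ≥ 2k, max |F| = C(n−1, k−1). The bound is attained by the star {A : i ∈ A} for any fixed i ∈ [n]. Here C(104−1, 5−1) = C(103, 4) = 4421275.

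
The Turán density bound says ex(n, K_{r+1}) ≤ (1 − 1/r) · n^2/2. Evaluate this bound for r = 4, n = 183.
Turán density bound = (3/4) · 183^2/2 = 100467/8 ≈ 12558.375

Turán's theorem: ex(n, K_{r+1}) is achieved by the complete r-partite Turán graph T(n, r) with parts as balanced as possible, and is at most (1 − 1/r) · n^2/2. For r = 4, n = 183: the density bound is (3/4) · 33489/2 = 100467/8 ≈ 12558.375. The integer-valued extremum is e(T(183, 4)) = 12558, which is strictly less than the density bound 100467/8 since 4 ∤ 183 (the parts of T(183, 4) cannot all be equal).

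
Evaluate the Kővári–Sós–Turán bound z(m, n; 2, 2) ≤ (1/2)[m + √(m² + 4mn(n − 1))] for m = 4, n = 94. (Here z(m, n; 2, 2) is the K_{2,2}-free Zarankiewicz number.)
z(4, 94; 2, 2) ≤ (1/2)[4 + √(4² + 4·4·94·93)] = (1/2)[4 + √139888] = 189.008

Kővári–Sós–Turán: let r_1, ..., r_4 be the row sums and z = Σ r_i the total number of 1s. Each pair of columns can share at most one row with both entries 1 (else a 2×2 all-ones block appears), so Σ_i C(r_i, 2) ≤ C(94, 2) = 4371. By convexity Σ_i C(r_i, 2) ≥ 4·C(z/4, 2) = z(z − 4)/(2·4), giving z² − 4z − 4·94·93 ≤ 0 and hence z ≤ (1/2)[4 + √(16 + 4·34968)] = (1/2)[4 + √139888] ≈ (1/2)(4 + 374.016) = 189.008.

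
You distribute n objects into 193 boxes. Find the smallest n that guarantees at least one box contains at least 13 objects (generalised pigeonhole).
n = (13 − 1)·193 + 1 = 2317

By the generalised pigeonhole principle, to guarantee some box contains ≥ r objects we need more than (r − 1) · k objects total. Threshold: n = (r − 1) · k + 1. With r = 13 and k = 193: n = 12 · 193 + 1 = 2316 + 1 = 2317. For n = 2316 = 12 · 193, we can put exactly 12 objects in every box, avoiding 13 in any single one — so 2317 is tight.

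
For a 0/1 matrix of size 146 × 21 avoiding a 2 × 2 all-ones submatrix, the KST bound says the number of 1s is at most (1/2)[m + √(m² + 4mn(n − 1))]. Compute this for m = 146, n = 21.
z(146, 21; 2, 2) ≤ (1/2)[146 + √(146² + 4·146·21·20)] = (1/2)[146 + √266596] = 331.1647

Kővári–Sós–Turán: let r_1, ..., r_146 be the row sums and z = Σ r_i the total number of 1s. Each pair of columns can share at most one row with both entries 1 (else a 2×2 all-ones block appears), so Σ_i C(r_i, 2) ≤ C(21, 2) = 210. By convexity Σ_i C(r_i, 2) ≥ 146·C(z/146, 2) = z(z − 146)/(2·146), giving z² − 146z − 146·21·20 ≤ 0 and hence z ≤ (1/2)[146 + √(21316 + 4·61320)] = (1/2)[146 + √266596] ≈ (1/2)(146 + 516.3294) = 331.1647.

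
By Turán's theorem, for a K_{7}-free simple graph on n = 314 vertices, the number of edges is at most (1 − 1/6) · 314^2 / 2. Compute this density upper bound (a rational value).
Turán density bound = (5/6) · 314^2/2 = 123245/3 ≈ 41081.6667

Turán's theorem: ex(n, K_{r+1}) is achieved by the complete r-partite Turán graph T(n, r) with parts as balanced as possible, and is at most (1 − 1/r) · n^2/2. For r = 6, n = 314: the density bound is (5/6) · 98596/2 = 123245/3 ≈ 41081.6667. The integer-valued extremum is e(T(314, 6)) = 41081, which is strictly less than the density bound 123245/3 since 6 ∤ 314 (the parts of T(314, 6) cannot all be equal).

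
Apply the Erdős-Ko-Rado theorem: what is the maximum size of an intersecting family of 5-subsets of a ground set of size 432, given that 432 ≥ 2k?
max |F| = C(431, 4) = 1417867165

Erdős-Ko-Rado (1961): when n ≥ 2k, max |F| = C(n−1, k−1). The bound is attained by the star {A : i ∈ A} for any fixed i ∈ [n]. Here C(432−1, 5−1) = C(431, 4) = 1417867165.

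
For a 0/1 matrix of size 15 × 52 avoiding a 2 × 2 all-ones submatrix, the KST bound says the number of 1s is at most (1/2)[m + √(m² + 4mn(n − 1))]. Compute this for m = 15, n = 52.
z(15, 52; 2, 2) ≤ (1/2)[15 + √(15² + 4·15·52·51)] = (1/2)[15 + √159345] = 207.0902

Kővári–Sós–Turán: let r_1, ..., r_15 be the row sums and z = Σ r_i the total number of 1s. Each pair of columns can share at most one row with both entries 1 (else a 2×2 all-ones block appears), so Σ_i C(r_i, 2) ≤ C(52, 2) = 1326. By convexity Σ_i C(r_i, 2) ≥ 15·C(z/15, 2) = z(z − 15)/(2·15), giving z² − 15z − 15·52·51 ≤ 0 and hence z ≤ (1/2)[15 + √(225 + 4·39780)] = (1/2)[15 + √159345] ≈ (1/2)(15 + 399.1804) = 207.0902.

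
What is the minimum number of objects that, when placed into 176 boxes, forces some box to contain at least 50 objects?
n = (50 − 1)·176 + 1 = 8625

By the generalised pigeonhole principle, to guarantee some box contains ≥ r objects we need more than (r − 1) · k objects total. Threshold: n = (r − 1) · k + 1. With r = 50 and k = 176: n = 49 · 176 + 1 = 8624 + 1 = 8625. For n = 8624 = 49 · 176, we can put exactly 49 objects in every box, avoiding 50 in any single one — so 8625 is tight.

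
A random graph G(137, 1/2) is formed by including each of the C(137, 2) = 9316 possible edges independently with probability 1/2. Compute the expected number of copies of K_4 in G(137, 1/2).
E[# K_4] = C(137, 4) · (1/2)^C(4, 2) = 14043870 / 2^6 = 7021935/32 = 219435.46875

For each 4-subset S of vertices (there are C(137, 4) = 14043870 such S), let X_S = 1 if S induces a K_4 (all C(4, 2) = 6 edges present). Then P(X_S = 1) = (1/2)^6 = 1/64. By linearity of expectation, E[# K_4] = C(137, 4) · (1/2)^6 = 14043870 / 64 = 7021935/32 = 219435.46875.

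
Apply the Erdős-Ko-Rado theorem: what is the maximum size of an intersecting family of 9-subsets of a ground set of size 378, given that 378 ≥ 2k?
max |F| = C(377, 8) = 9391586156684875

The Erdős-Ko-Rado theorem states: for n ≥ 2k, an intersecting family of k-subsets of an n-element set has size at most C(n − 1, k − 1), with equality for 'star' families {A ⊆ [n] : |A| = k, i ∈ A} (fix an element i). For n = 378, k = 9: C(377, 8) = 9391586156684875.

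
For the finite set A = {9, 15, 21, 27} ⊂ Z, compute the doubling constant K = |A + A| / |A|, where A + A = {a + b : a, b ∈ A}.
K = |A + A| / |A| = 7/4

Enumerate A + A = {a + b : a, b ∈ A}. With |A| = 4, there are |A|^2 = 16 ordered sum pairs; collecting distinct values, A + A = {18, 24, 30, 36, 42, 48, 54}, so |A + A| = 7. Thus K = 7/4. Here |A + A| = 2|A| − 1 = 7, the minimum possible — so K = 7/4 is minimal, which holds iff A is an arithmetic progression.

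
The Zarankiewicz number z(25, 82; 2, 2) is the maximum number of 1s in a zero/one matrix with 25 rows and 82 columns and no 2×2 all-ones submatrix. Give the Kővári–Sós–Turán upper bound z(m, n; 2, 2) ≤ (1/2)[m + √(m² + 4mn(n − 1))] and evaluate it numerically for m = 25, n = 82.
z(25, 82; 2, 2) ≤ (1/2)[25 + √(25² + 4·25·82·81)] = (1/2)[25 + √664825] = 420.184

Kővári–Sós–Turán: let r_1, ..., r_25 be the row sums and z = Σ r_i the total number of 1s. Each pair of columns can share at most one row with both entries 1 (else a 2×2 all-ones block appears), so Σ_i C(r_i, 2) ≤ C(82, 2) = 3321. By convexity Σ_i C(r_i, 2) ≥ 25·C(z/25, 2) = z(z − 25)/(2·25), giving z² − 25z − 25·82·81 ≤ 0 and hence z ≤ (1/2)[25 + √(625 + 4·166050)] = (1/2)[25 + √664825] ≈ (1/2)(25 + 815.368) = 420.184.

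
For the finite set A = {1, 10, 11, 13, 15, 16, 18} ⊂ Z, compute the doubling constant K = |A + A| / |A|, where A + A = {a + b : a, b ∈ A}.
K = |A + A| / |A| = 23/7

Enumerate A + A = {a + b : a, b ∈ A}. With |A| = 7, there are |A|^2 = 49 ordered sum pairs; collecting distinct values, A + A = {2, 11, 12, 14, 16, 17, 19, 20, 21, 22, 23, 24, 25, 26, 27, 28, 29, 30, 31, 32, 33, 34, 36}, so |A + A| = 23. Thus K = 23/7. For comparison, the minimum possible |A + A| over all 7-element sets is 2·7 − 1 = 13 (so min K = 13/7), attained only by arithmetic progressions.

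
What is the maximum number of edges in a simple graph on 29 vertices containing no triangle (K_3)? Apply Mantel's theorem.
ex(29, K_3) = ⌊29^2/4⌋ = 210

Mantel (1907): a triangle-free graph on n vertices has at most ⌊n^2/4⌋ edges, with equality for the complete bipartite graph K_{⌊n/2⌋, ⌈n/2⌉}. For n = 29: ⌊29^2/4⌋ = ⌊841/4⌋ = 210. The extremal graph is K_{14, 15}, which has 14·15 = 210 edges.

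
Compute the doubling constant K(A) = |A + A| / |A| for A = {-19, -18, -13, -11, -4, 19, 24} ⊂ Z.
K = |A + A| / |A| = 26/7

Enumerate A + A = {a + b : a, b ∈ A}. With |A| = 7, there are |A|^2 = 49 ordered sum pairs; collecting distinct values, A + A = {-38, -37, -36, -32, -31, -30, -29, -26, -24, -23, -22, -17, -15, -8, 0, 1, 5, 6, 8, 11, 13, 15, 20, 38, 43, 48}, so |A + A| = 26. Thus K = 26/7. For comparison, the minimum possible |A + A| over all 7-element sets is 2·7 − 1 = 13 (so min K = 13/7), attained only by arithmetic progressions.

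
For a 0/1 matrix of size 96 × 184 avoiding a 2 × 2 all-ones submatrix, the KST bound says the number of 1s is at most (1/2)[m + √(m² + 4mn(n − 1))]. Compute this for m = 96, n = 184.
z(96, 184; 2, 2) ≤ (1/2)[96 + √(96² + 4·96·184·183)] = (1/2)[96 + √12939264] = 1846.5594

Kővári–Sós–Turán: let r_1, ..., r_96 be the row sums and z = Σ r_i the total number of 1s. Each pair of columns can share at most one row with both entries 1 (else a 2×2 all-ones block appears), so Σ_i C(r_i, 2) ≤ C(184, 2) = 16836. By convexity Σ_i C(r_i, 2) ≥ 96·C(z/96, 2) = z(z − 96)/(2·96), giving z² − 96z − 96·184·183 ≤ 0 and hence z ≤ (1/2)[96 + √(9216 + 4·3232512)] = (1/2)[96 + √12939264] ≈ (1/2)(96 + 3597.1188) = 1846.5594.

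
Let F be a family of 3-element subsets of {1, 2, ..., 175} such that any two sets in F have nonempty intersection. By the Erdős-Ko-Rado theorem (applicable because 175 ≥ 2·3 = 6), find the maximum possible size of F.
max |F| = C(174, 2) = 15051

The Erdős-Ko-Rado theorem states: for n ≥ 2k, an intersecting family of k-subsets of an n-element set has size at most C(n − 1, k − 1), with equality for 'star' families {A ⊆ [n] : |A| = k, i ∈ A} (fix an element i). For n = 175, k = 3: C(174, 2) = 15051.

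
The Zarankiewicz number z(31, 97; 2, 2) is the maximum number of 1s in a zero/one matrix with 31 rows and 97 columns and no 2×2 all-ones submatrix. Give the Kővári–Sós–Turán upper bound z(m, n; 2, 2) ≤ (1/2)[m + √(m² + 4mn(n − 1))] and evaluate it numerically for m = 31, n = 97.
z(31, 97; 2, 2) ≤ (1/2)[31 + √(31² + 4·31·97·96)] = (1/2)[31 + √1155649] = 553.0056

Kővári–Sós–Turán: let r_1, ..., r_31 be the row sums and z = Σ r_i the total number of 1s. Each pair of columns can share at most one row with both entries 1 (else a 2×2 all-ones block appears), so Σ_i C(r_i, 2) ≤ C(97, 2) = 4656. By convexity Σ_i C(r_i, 2) ≥ 31·C(z/31, 2) = z(z − 31)/(2·31), giving z² − 31z − 31·97·96 ≤ 0 and hence z ≤ (1/2)[31 + √(961 + 4·288672)] = (1/2)[31 + √1155649] ≈ (1/2)(31 + 1075.0112) = 553.0056.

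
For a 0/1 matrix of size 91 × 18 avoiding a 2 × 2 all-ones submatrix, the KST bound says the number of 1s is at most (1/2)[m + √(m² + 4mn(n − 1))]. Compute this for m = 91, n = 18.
z(91, 18; 2, 2) ≤ (1/2)[91 + √(91² + 4·91·18·17)] = (1/2)[91 + √119665] = 218.4631

Kővári–Sós–Turán: let r_1, ..., r_91 be the row sums and z = Σ r_i the total number of 1s. Each pair of columns can share at most one row with both entries 1 (else a 2×2 all-ones block appears), so Σ_i C(r_i, 2) ≤ C(18, 2) = 153. By convexity Σ_i C(r_i, 2) ≥ 91·C(z/91, 2) = z(z − 91)/(2·91), giving z² − 91z − 91·18·17 ≤ 0 and hence z ≤ (1/2)[91 + √(8281 + 4·27846)] = (1/2)[91 + √119665] ≈ (1/2)(91 + 345.9263) = 218.4631.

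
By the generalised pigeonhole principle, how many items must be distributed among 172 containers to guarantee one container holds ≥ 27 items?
n = (27 − 1)·172 + 1 = 4473

By the generalised pigeonhole principle, to guarantee some box contains ≥ r objects we need more than (r − 1) · k objects total. Threshold: n = (r − 1) · k + 1. With r = 27 and k = 172: n = 26 · 172 + 1 = 4472 + 1 = 4473. For n = 4472 = 26 · 172, we can put exactly 26 objects in every box, avoiding 27 in any single one — so 4473 is tight.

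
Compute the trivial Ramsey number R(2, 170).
R(2, 170) = 170

R(2, k) = k for all k ≥ 2: in a 2-colouring of K_k, either some edge is red (a red K_2) or all edges are blue (a blue K_k). And K_{169} coloured all-blue has no blue K_170, so R(2, 170) > 169. Hence R(2, 170) = 170.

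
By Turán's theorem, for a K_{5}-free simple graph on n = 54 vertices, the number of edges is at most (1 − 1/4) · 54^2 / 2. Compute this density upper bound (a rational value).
Turán density bound = (3/4) · 54^2/2 = 2187/2 ≈ 1093.5

Turán's theorem: ex(n, K_{r+1}) is achieved by the complete r-partite Turán graph T(n, r) with parts as balanced as possible, and is at most (1 − 1/r) · n^2/2. For r = 4, n = 54: the density bound is (3/4) · 2916/2 = 2187/2 ≈ 1093.5. The integer-valued extremum is e(T(54, 4)) = 1093, which is strictly less than the density bound 2187/2 since 4 ∤ 54 (the parts of T(54, 4) cannot all be equal).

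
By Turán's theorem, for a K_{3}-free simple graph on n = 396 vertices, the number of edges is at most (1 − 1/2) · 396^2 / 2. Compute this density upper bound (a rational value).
Turán density bound = (1/2) · 396^2/2 = 39204

Turán's theorem: ex(n, K_{r+1}) is achieved by the complete r-partite Turán graph T(n, r) with parts as balanced as possible, and is at most (1 − 1/r) · n^2/2. For r = 2, n = 396: the density bound is (1/2) · 156816/2 = 39204. Since 2 ∣ 396, the Turán graph T(396, 2) has parts of equal size 198, and its edge count e(T(396, 2)) = 39204 attains the density bound exactly.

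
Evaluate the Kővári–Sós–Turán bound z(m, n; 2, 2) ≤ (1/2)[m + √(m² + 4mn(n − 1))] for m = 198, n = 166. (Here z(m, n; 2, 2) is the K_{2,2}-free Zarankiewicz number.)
z(198, 166; 2, 2) ≤ (1/2)[198 + √(198² + 4·198·166·165)] = (1/2)[198 + √21732084] = 2429.8842

Kővári–Sós–Turán: let r_1, ..., r_198 be the row sums and z = Σ r_i the total number of 1s. Each pair of columns can share at most one row with both entries 1 (else a 2×2 all-ones block appears), so Σ_i C(r_i, 2) ≤ C(166, 2) = 13695. By convexity Σ_i C(r_i, 2) ≥ 198·C(z/198, 2) = z(z − 198)/(2·198), giving z² − 198z − 198·166·165 ≤ 0 and hence z ≤ (1/2)[198 + √(39204 + 4·5423220)] = (1/2)[198 + √21732084] ≈ (1/2)(198 + 4661.7683) = 2429.8842.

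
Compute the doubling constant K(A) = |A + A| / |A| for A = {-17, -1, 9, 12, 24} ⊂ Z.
K = |A + A| / |A| = 15/5 = 3

Enumerate A + A = {a + b : a, b ∈ A}. With |A| = 5, there are |A|^2 = 25 ordered sum pairs; collecting distinct values, A + A = {-34, -18, -8, -5, -2, 7, 8, 11, 18, 21, 23, 24, 33, 36, 48}, so |A + A| = 15. Thus K = 15/5 = 3. For comparison, the minimum possible |A + A| over all 5-element sets is 2·5 − 1 = 9 (so min K = 9/5), attained only by arithmetic progressions.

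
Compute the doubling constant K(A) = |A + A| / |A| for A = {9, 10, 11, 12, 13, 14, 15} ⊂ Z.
K = |A + A| / |A| = 13/7

Enumerate A + A = {a + b : a, b ∈ A}. With |A| = 7, there are |A|^2 = 49 ordered sum pairs; collecting distinct values, A + A = {18, 19, 20, 21, 22, 23, 24, 25, 26, 27, 28, 29, 30}, so |A + A| = 13. Thus K = 13/7. Here |A + A| = 2|A| − 1 = 13, the minimum possible — so K = 13/7 is minimal, which holds iff A is an arithmetic progression.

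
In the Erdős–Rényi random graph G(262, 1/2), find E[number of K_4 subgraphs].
E[# K_4] = C(262, 4) · (1/2)^C(4, 2) = 191868495 / 2^6 = 2997945.234375

For each 4-subset S of vertices (there are C(262, 4) = 191868495 such S), let X_S = 1 if S induces a K_4 (all C(4, 2) = 6 edges present). Then P(X_S = 1) = (1/2)^6 = 1/64. By linearity of expectation, E[# K_4] = C(262, 4) · (1/2)^6 = 191868495 / 64 = 2997945.234375.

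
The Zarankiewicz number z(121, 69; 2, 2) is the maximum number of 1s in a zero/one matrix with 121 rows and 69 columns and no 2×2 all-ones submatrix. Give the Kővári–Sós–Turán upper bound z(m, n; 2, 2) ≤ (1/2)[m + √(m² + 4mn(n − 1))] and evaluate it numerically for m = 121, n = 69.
z(121, 69; 2, 2) ≤ (1/2)[121 + √(121² + 4·121·69·68)] = (1/2)[121 + √2285569] = 816.4049

Kővári–Sós–Turán: let r_1, ..., r_121 be the row sums and z = Σ r_i the total number of 1s. Each pair of columns can share at most one row with both entries 1 (else a 2×2 all-ones block appears), so Σ_i C(r_i, 2) ≤ C(69, 2) = 2346. By convexity Σ_i C(r_i, 2) ≥ 121·C(z/121, 2) = z(z − 121)/(2·121), giving z² − 121z − 121·69·68 ≤ 0 and hence z ≤ (1/2)[121 + √(14641 + 4·567732)] = (1/2)[121 + √2285569] ≈ (1/2)(121 + 1511.8098) = 816.4049.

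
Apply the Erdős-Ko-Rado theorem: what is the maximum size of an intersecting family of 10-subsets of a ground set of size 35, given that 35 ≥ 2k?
max |F| = C(34, 9) = 52451256

The Erdős-Ko-Rado theorem states: for n ≥ 2k, an intersecting family of k-subsets of an n-element set has size at most C(n − 1, k − 1), with equality for 'star' families {A ⊆ [n] : |A| = k, i ∈ A} (fix an element i). For n = 35, k = 10: C(34, 9) = 52451256.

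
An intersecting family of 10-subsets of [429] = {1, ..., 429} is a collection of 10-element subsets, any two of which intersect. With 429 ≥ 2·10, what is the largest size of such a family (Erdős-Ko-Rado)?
max |F| = C(428, 9) = 1220273560227308300

The Erdős-Ko-Rado theorem states: for n ≥ 2k, an intersecting family of k-subsets of an n-element set has size at most C(n − 1, k − 1), with equality for 'star' families {A ⊆ [n] : |A| = k, i ∈ A} (fix an element i). For n = 429, k = 10: C(428, 9) = 1220273560227308300.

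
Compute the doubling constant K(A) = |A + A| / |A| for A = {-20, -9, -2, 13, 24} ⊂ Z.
K = |A + A| / |A| = 14/5

Enumerate A + A = {a + b : a, b ∈ A}. With |A| = 5, there are |A|^2 = 25 ordered sum pairs; collecting distinct values, A + A = {-40, -29, -22, -18, -11, -7, -4, 4, 11, 15, 22, 26, 37, 48}, so |A + A| = 14. Thus K = 14/5. For comparison, the minimum possible |A + A| over all 5-element sets is 2·5 − 1 = 9 (so min K = 9/5), attained only by arithmetic progressions.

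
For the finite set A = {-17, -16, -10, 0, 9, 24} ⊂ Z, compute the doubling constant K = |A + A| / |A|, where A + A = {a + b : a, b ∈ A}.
K = |A + A| / |A| = 21/6 = 7/2

Enumerate A + A = {a + b : a, b ∈ A}. With |A| = 6, there are |A|^2 = 36 ordered sum pairs; collecting distinct values, A + A = {-34, -33, -32, -27, -26, -20, -17, -16, -10, -8, -7, -1, 0, 7, 8, 9, 14, 18, 24, 33, 48}, so |A + A| = 21. Thus K = 21/6 = 7/2. For comparison, the minimum possible |A + A| over all 6-element sets is 2·6 − 1 = 11 (so min K = 11/6), attained only by arithmetic progressions.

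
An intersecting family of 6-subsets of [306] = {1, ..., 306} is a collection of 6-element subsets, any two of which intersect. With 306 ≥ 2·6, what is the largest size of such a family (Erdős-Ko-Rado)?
max |F| = C(305, 5) = 21281794436

Erdős-Ko-Rado (1961): when n ≥ 2k, max |F| = C(n−1, k−1). The bound is attained by the star {A : i ∈ A} for any fixed i ∈ [n]. Here C(306−1, 6−1) = C(305, 5) = 21281794436.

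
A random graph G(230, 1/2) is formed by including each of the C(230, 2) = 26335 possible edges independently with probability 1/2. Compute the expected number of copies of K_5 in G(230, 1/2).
E[# K_5] = C(230, 5) · (1/2)^C(5, 2) = 5133945046 / 2^10 = 2566972523/512 ≈ 5013618.208984

For each 5-subset S of vertices (there are C(230, 5) = 5133945046 such S), let X_S = 1 if S induces a K_5 (all C(5, 2) = 10 edges present). Then P(X_S = 1) = (1/2)^10 = 1/1024. By linearity of expectation, E[# K_5] = C(230, 5) · (1/2)^10 = 5133945046 / 1024 = 2566972523/512 ≈ 5013618.208984.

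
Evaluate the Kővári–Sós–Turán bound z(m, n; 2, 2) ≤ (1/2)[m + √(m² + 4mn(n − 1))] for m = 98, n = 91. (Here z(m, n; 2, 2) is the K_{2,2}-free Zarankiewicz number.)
z(98, 91; 2, 2) ≤ (1/2)[98 + √(98² + 4·98·91·90)] = (1/2)[98 + √3220084] = 946.2296

Kővári–Sós–Turán: let r_1, ..., r_98 be the row sums and z = Σ r_i the total number of 1s. Each pair of columns can share at most one row with both entries 1 (else a 2×2 all-ones block appears), so Σ_i C(r_i, 2) ≤ C(91, 2) = 4095. By convexity Σ_i C(r_i, 2) ≥ 98·C(z/98, 2) = z(z − 98)/(2·98), giving z² − 98z − 98·91·90 ≤ 0 and hence z ≤ (1/2)[98 + √(9604 + 4·802620)] = (1/2)[98 + √3220084] ≈ (1/2)(98 + 1794.4593) = 946.2296.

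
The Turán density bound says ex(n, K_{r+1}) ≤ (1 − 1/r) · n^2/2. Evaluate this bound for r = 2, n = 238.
Turán density bound = (1/2) · 238^2/2 = 14161

Turán's theorem: ex(n, K_{r+1}) is achieved by the complete r-partite Turán graph T(n, r) with parts as balanced as possible, and is at most (1 − 1/r) · n^2/2. For r = 2, n = 238: the density bound is (1/2) · 56644/2 = 14161. Since 2 ∣ 238, the Turán graph T(238, 2) has parts of equal size 119, and its edge count e(T(238, 2)) = 14161 attains the density bound exactly.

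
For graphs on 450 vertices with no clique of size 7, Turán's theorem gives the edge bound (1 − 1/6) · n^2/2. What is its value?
Turán density bound = (5/6) · 450^2/2 = 84375

Turán's theorem: ex(n, K_{r+1}) is achieved by the complete r-partite Turán graph T(n, r) with parts as balanced as possible, and is at most (1 − 1/r) · n^2/2. For r = 6, n = 450: the density bound is (5/6) · 202500/2 = 84375. Since 6 ∣ 450, the Turán graph T(450, 6) has parts of equal size 75, and its edge count e(T(450, 6)) = 84375 attains the density bound exactly.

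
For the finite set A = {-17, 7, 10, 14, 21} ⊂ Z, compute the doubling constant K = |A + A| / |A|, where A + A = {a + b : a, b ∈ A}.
K = |A + A| / |A| = 14/5

Enumerate A + A = {a + b : a, b ∈ A}. With |A| = 5, there are |A|^2 = 25 ordered sum pairs; collecting distinct values, A + A = {-34, -10, -7, -3, 4, 14, 17, 20, 21, 24, 28, 31, 35, 42}, so |A + A| = 14. Thus K = 14/5. For comparison, the minimum possible |A + A| over all 5-element sets is 2·5 − 1 = 9 (so min K = 9/5), attained only by arithmetic progressions.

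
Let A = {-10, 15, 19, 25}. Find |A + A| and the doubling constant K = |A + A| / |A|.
K = |A + A| / |A| = 10/4 = 5/2

Enumerate A + A = {a + b : a, b ∈ A}. With |A| = 4, there are |A|^2 = 16 ordered sum pairs; collecting distinct values, A + A = {-20, 5, 9, 15, 30, 34, 38, 40, 44, 50}, so |A + A| = 10. Thus K = 10/4 = 5/2. For comparison, the minimum possible |A + A| over all 4-element sets is 2·4 − 1 = 7 (so min K = 7/4), attained only by arithmetic progressions.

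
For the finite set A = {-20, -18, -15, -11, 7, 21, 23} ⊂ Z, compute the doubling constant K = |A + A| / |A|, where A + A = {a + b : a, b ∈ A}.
K = |A + A| / |A| = 27/7

Enumerate A + A = {a + b : a, b ∈ A}. With |A| = 7, there are |A|^2 = 49 ordered sum pairs; collecting distinct values, A + A = {-40, -38, -36, -35, -33, -31, -30, -29, -26, -22, -13, -11, -8, -4, 1, 3, 5, 6, 8, 10, 12, 14, 28, 30, 42, 44, 46}, so |A + A| = 27. Thus K = 27/7. For comparison, the minimum possible |A + A| over all 7-element sets is 2·7 − 1 = 13 (so min K = 13/7), attained only by arithmetic progressions.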